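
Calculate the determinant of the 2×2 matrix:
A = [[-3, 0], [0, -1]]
3

For A = [[a, b], [c, d]], det(A) = a*d - b*c.
det(A) = (-3)*(-1) - (0)*(0) = 3 - 0 = 3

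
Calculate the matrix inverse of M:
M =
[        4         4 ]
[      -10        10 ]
det(M) = 80
M⁻¹ =
[      1/8     -1/20 ]
[      1/8      1/20 ]

For a 2×2 matrix M = [[a, b], [c, d]] with det(M) ≠ 0, M⁻¹ = (1/det(M)) * [[d, -b], [-c, a]].
det(M) = (4)*(10) - (4)*(-10) = 40 + 40 = 80.
M⁻¹ = (1/80) * [[10, -4], [10, 4]].
Dividing each entry by 80 and reducing:
M⁻¹ =
[      1/8     -1/20 ]
[      1/8      1/20 ]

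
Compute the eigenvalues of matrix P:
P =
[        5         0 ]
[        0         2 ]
λ = 2, 5

Solve det(P - λI) = 0. For a 2×2 matrix the characteristic equation is λ² - (trace)λ + det = 0.
trace(P) = a + d = 5 + 2 = 7.
det(P) = a*d - b*c = (5)*(2) - (0)*(0) = 10 - 0 = 10.
Characteristic equation: λ² - (7)λ + (10) = 0.
Discriminant = (7)² - 4*(10) = 49 - 40 = 9.
λ = (7 ± √9) / 2 = (7 ± 3) / 2 = 2, 5.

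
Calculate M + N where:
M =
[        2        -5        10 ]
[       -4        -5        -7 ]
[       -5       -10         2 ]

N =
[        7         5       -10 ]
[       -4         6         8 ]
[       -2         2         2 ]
M + N =
[        9         0         0 ]
[       -8         1         1 ]
[       -7        -8         4 ]

Matrix addition is elementwise: (M+N)[i][j] = M[i][j] + N[i][j].
  (M+N)[0][0] = (2) + (7) = 9
  (M+N)[0][1] = (-5) + (5) = 0
  (M+N)[0][2] = (10) + (-10) = 0
  (M+N)[1][0] = (-4) + (-4) = -8
  (M+N)[1][1] = (-5) + (6) = 1
  (M+N)[1][2] = (-7) + (8) = 1
  (M+N)[2][0] = (-5) + (-2) = -7
  (M+N)[2][1] = (-10) + (2) = -8
  (M+N)[2][2] = (2) + (2) = 4
M + N =
[        9         0         0 ]
[       -8         1         1 ]
[       -7        -8         4 ]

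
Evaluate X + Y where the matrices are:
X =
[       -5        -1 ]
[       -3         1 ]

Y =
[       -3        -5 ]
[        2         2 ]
X + Y =
[       -8        -6 ]
[       -1         3 ]

Matrix addition is elementwise: (X+Y)[i][j] = X[i][j] + Y[i][j].
  (X+Y)[0][0] = (-5) + (-3) = -8
  (X+Y)[0][1] = (-1) + (-5) = -6
  (X+Y)[1][0] = (-3) + (2) = -1
  (X+Y)[1][1] = (1) + (2) = 3
X + Y =
[       -8        -6 ]
[       -1         3 ]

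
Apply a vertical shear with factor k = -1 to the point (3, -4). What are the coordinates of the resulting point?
(3, -7)

Shear matrix for vertical shear with factor k = -1:
[[1, 0], [-1, 1]]
Result: (3, -4) → (3, -7)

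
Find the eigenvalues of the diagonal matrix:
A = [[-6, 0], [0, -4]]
λ₁ = -6, λ₂ = -4

The characteristic polynomial of A is det(A - λI) = (-6 - λ)(-4 - λ) = 0.
The roots are λ = -6 and λ = -4, so the eigenvalues are the diagonal entries.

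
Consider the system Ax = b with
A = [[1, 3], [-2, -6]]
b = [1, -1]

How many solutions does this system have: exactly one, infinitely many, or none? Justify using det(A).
No solution

det(A) = (1)*(-6) - (3)*(-2) = 0, so A is singular.
The column space of A is span(column 1) = span([1, -2]).
b = [1, -1] is not a scalar multiple of column 1, so b ∉ column space and the system is inconsistent — no solution.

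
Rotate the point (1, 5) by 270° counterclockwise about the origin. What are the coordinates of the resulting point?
(5, -1)

Rotation matrix R(θ) = [[cos θ, -sin θ], [sin θ, cos θ]]; for θ = 270°:
R = [[0, 1], [-1, 0]]
Result: R × [1, 5]ᵀ = [0·1 + (1)·5, -1·1 + (0)·5]ᵀ = (5, -1)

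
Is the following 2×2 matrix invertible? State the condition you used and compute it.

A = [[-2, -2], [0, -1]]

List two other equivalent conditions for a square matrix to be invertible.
Yes, invertible; det(A) = 2 ≠ 0. Equivalent conditions: rank(A) = 2; Ax = 0 has only the trivial solution; 0 is not an eigenvalue; the columns of A are linearly independent.

To check invertibility, compute det(A).
The given matrix is triangular, so det(A) equals the product of its diagonal entries = 2 ≠ 0.
Since det(A) ≠ 0, A is invertible.
Equivalent conditions for a square matrix A to be invertible:
- rank(A) = 2 (full rank).
- The homogeneous system Ax = 0 has only the trivial solution x = 0.
- 0 is not an eigenvalue of A.
- The columns (equivalently rows) of A are linearly independent.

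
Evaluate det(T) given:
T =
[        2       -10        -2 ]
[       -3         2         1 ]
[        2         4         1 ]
det(T) = -22

Expand along row 0 (cofactor expansion): det(T) = a*(e*i - f*h) - b*(d*i - f*g) + c*(d*h - e*g), where the 3×3 is [[a, b, c], [d, e, f], [g, h, i]].
Minor M_00 = (2)*(1) - (1)*(4) = 2 - 4 = -2.
Minor M_01 = (-3)*(1) - (1)*(2) = -3 - 2 = -5.
Minor M_02 = (-3)*(4) - (2)*(2) = -12 - 4 = -16.
det(T) = (2)*(-2) - (-10)*(-5) + (-2)*(-16) = -4 - 50 + 32 = -22.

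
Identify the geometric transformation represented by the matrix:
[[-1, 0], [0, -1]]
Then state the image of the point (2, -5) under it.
rotation by 180° (or reflection through origin); image of (2, -5) is (-2, 5)

This matches the form [[cos θ, -sin θ], [sin θ, cos θ]] of a rotation matrix; reading off cos θ and sin θ gives the angle.
The matrix [[-1, 0], [0, -1]] represents: rotation by 180° (or reflection through origin).
Applying it to (2, -5): [-1·2 + 0·-5, 0·2 + -1·-5] = (-2, 5).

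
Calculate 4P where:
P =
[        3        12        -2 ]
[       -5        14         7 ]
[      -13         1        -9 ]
4P =
[       12        48        -8 ]
[      -20        56        28 ]
[      -52         4       -36 ]

Scalar multiplication is elementwise: (4P)[i][j] = 4 * P[i][j].
  (4P)[0][0] = 4 * (3) = 12
  (4P)[0][1] = 4 * (12) = 48
  (4P)[0][2] = 4 * (-2) = -8
  (4P)[1][0] = 4 * (-5) = -20
  (4P)[1][1] = 4 * (14) = 56
  (4P)[1][2] = 4 * (7) = 28
  (4P)[2][0] = 4 * (-13) = -52
  (4P)[2][1] = 4 * (1) = 4
  (4P)[2][2] = 4 * (-9) = -36
4P =
[       12        48        -8 ]
[      -20        56        28 ]
[      -52         4       -36 ]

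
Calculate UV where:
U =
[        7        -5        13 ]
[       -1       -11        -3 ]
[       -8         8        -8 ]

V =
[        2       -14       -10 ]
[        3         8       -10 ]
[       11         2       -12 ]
UV =
[      142      -112      -176 ]
[      -68       -80       156 ]
[      -80       160        96 ]

Matrix multiplication: (UV)[i][j] = sum over k of U[i][k] * V[k][j].
  (UV)[0][0] = (7)*(2) + (-5)*(3) + (13)*(11) = 142
  (UV)[0][1] = (7)*(-14) + (-5)*(8) + (13)*(2) = -112
  (UV)[0][2] = (7)*(-10) + (-5)*(-10) + (13)*(-12) = -176
  (UV)[1][0] = (-1)*(2) + (-11)*(3) + (-3)*(11) = -68
  (UV)[1][1] = (-1)*(-14) + (-11)*(8) + (-3)*(2) = -80
  (UV)[1][2] = (-1)*(-10) + (-11)*(-10) + (-3)*(-12) = 156
  (UV)[2][0] = (-8)*(2) + (8)*(3) + (-8)*(11) = -80
  (UV)[2][1] = (-8)*(-14) + (8)*(8) + (-8)*(2) = 160
  (UV)[2][2] = (-8)*(-10) + (8)*(-10) + (-8)*(-12) = 96
UV =
[      142      -112      -176 ]
[      -68       -80       156 ]
[      -80       160        96 ]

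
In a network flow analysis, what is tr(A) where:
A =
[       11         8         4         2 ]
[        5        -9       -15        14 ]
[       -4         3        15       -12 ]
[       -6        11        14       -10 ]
tr(A) = 11 - 9 + 15 - 10 = 7

The trace of a square matrix is the sum of its diagonal entries.
Diagonal entries of A: A[0][0] = 11, A[1][1] = -9, A[2][2] = 15, A[3][3] = -10.
tr(A) = 11 - 9 + 15 - 10 = 7.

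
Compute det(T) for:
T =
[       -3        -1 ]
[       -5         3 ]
det(T) = -14

For a 2×2 matrix [[a, b], [c, d]], det = a*d - b*c.
det(T) = (-3)*(3) - (-1)*(-5) = -9 - 5 = -14.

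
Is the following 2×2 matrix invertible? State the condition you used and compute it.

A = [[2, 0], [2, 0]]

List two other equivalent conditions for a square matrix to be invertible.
No, not invertible; det(A) = 0 (two rows are equal, so the rows are linearly dependent). Equivalent conditions (failing for this A): rank(A) < 2; Ax = 0 has non-trivial solutions; 0 is an eigenvalue; the columns are linearly dependent.

To check invertibility, compute det(A).
In this matrix, row 0 and the last row are identical, so one row is a scalar multiple of another and the rows are linearly dependent.
A matrix with linearly dependent rows has det = 0 and is not invertible.
Equivalent failed conditions:
- rank(A) < 2.
- Ax = 0 has non-trivial solutions.
- 0 is an eigenvalue.
- The columns are linearly dependent.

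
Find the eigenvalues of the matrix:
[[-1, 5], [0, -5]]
λ = -5 and λ = -1

Characteristic equation: det(A - λI) = 0
λ² - (trace)λ + (det) = 0
λ² - (-6)λ + (5) = 0
λ² + 6λ + 5 = 0
Solving: λ = -5, -1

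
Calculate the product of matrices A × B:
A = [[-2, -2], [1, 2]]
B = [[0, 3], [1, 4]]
[[-2, -14], [2, 11]]

Matrix multiplication:
C[0][0] = -2×0 + -2×1 = -2
C[0][1] = -2×3 + -2×4 = -14
C[1][0] = 1×0 + 2×1 = 2
C[1][1] = 1×3 + 2×4 = 11
Result: [[-2, -14], [2, 11]]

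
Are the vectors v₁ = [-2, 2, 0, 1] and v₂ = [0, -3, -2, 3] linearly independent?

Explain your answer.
Yes, linearly independent

Two vectors are linearly dependent iff one is a scalar multiple of the other.
No single scalar k satisfies v₂ = k·v₁ (the ratios of corresponding entries disagree), so v₁ and v₂ are linearly independent.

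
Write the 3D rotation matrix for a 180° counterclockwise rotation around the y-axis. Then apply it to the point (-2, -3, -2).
R = [[-1, 0, 0], [0, 1, 0], [0, 0, -1]]; R·(-2, -3, -2) = (2, -3, 2)

Rotation matrix for 180° around y-axis:
cos(180°) = -1, sin(180°) = 0
R = [[-1, 0, 0], [0, 1, 0], [0, 0, -1]]
Apply to (-2, -3, -2): R·[-2, -3, -2]ᵀ = (2, -3, 2)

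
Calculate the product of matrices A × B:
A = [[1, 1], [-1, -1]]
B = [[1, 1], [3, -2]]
[[4, -1], [-4, 1]]

Matrix multiplication:
C[0][0] = 1×1 + 1×3 = 4
C[0][1] = 1×1 + 1×-2 = -1
C[1][0] = -1×1 + -1×3 = -4
C[1][1] = -1×1 + -1×-2 = 1
Result: [[4, -1], [-4, 1]]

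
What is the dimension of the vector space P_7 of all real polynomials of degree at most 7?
Dimension = 8

A polynomial of degree at most 7 can be written as a₀ + a₁x + a₂x² + … + a_7x^7, with 8 free coefficients a₀, …, a_7.
The set {1, x, x², …, x^7} is a basis: it spans P_7 (every such polynomial is a linear combination of these) and is linearly independent (a polynomial is zero iff all its coefficients are zero).
Therefore dim(P_7) = 7 + 1 = 8.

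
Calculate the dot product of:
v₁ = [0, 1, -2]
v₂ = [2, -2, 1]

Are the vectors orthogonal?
-4, No

The dot product is the sum of products of corresponding components.
v₁·v₂ = (0)*(2) + (1)*(-2) + (-2)*(1) = 0 - 2 - 2 = -4.
Two vectors are orthogonal iff their dot product is 0; here the dot product is -4, so the vectors are not orthogonal.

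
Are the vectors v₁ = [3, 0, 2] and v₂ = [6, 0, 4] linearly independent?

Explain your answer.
No, linearly dependent (v₂ = 2·v₁)

Check whether there is a scalar k with v₂ = k·v₁.
Comparing components, k = 2 satisfies 2·[3, 0, 2] = [6, 0, 4].
Since v₂ is a scalar multiple of v₁, the two vectors are linearly dependent.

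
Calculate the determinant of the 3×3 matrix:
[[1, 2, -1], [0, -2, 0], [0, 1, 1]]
-2

Expansion along first row:
det = 1·det([[-2,0],[1,1]]) - 2·det([[0,0],[0,1]]) + -1·det([[0,-2],[0,1]])
    = 1·(-2·1 - 0·1) - 2·(0·1 - 0·0) + -1·(0·1 - -2·0)
    = 1·-2 - 2·0 + -1·0
    = -2 + 0 + 0 = -2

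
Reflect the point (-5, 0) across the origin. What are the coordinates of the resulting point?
(5, 0)

Reflection across origin: (-5, 0) → (5, 0)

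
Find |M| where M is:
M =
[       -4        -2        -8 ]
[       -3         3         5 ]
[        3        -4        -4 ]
det(M) = -62

Expand along row 0 (cofactor expansion): det(M) = a*(e*i - f*h) - b*(d*i - f*g) + c*(d*h - e*g), where the 3×3 is [[a, b, c], [d, e, f], [g, h, i]].
Minor M_00 = (3)*(-4) - (5)*(-4) = -12 + 20 = 8.
Minor M_01 = (-3)*(-4) - (5)*(3) = 12 - 15 = -3.
Minor M_02 = (-3)*(-4) - (3)*(3) = 12 - 9 = 3.
det(M) = (-4)*(8) - (-2)*(-3) + (-8)*(3) = -32 - 6 - 24 = -62.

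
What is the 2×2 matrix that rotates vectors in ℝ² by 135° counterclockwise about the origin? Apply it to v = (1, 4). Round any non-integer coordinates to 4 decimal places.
R = [[-√2/2, -√2/2], [√2/2, -√2/2]]; R·v = (-3.5355, -2.1213)

A counterclockwise rotation by angle θ in ℝ² has matrix R(θ) = [[cos θ, -sin θ], [sin θ, cos θ]].
For θ = 135°: cos θ = -√2/2, sin θ = √2/2.
R(135°) = [[-√2/2, -√2/2], [√2/2, -√2/2]].
R·v = [-√2/2·1 + (-√2/2)·4, √2/2·1 + -√2/2·4] = (-3.5355, -2.1213).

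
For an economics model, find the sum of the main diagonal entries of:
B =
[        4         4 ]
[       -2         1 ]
tr(B) = 4 + 1 = 5

The trace of a square matrix is the sum of its diagonal entries.
Diagonal entries of B: B[0][0] = 4, B[1][1] = 1.
tr(B) = 4 + 1 = 5.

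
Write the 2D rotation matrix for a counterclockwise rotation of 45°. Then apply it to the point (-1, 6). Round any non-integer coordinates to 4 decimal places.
R = [[√2/2, -√2/2], [√2/2, √2/2]]; R·(-1, 6) = (-4.9497, 3.5355)

Rotation matrix formula: R(θ) = [[cos θ, -sin θ], [sin θ, cos θ]]
For θ = 45°:
cos(45°) = √2/2
sin(45°) = √2/2
R = [[√2/2, -√2/2], [√2/2, √2/2]]
Apply to (-1, 6): [√2/2·-1 + (-√2/2)·6, √2/2·-1 + √2/2·6] = (-4.9497, 3.5355)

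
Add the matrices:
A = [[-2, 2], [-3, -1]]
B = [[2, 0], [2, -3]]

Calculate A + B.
[[0, 2], [-1, -4]]

Add corresponding elements:
(-2)+(2)=0
(2)+(0)=2
(-3)+(2)=-1
(-1)+(-3)=-4
A + B = [[0, 2], [-1, -4]]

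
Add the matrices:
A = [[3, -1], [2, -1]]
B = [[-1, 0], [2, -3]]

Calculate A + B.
[[2, -1], [4, -4]]

Add corresponding elements:
(3)+(-1)=2
(-1)+(0)=-1
(2)+(2)=4
(-1)+(-3)=-4
A + B = [[2, -1], [4, -4]]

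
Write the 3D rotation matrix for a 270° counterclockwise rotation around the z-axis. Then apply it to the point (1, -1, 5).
R = [[0, 1, 0], [-1, 0, 0], [0, 0, 1]]; R·(1, -1, 5) = (-1, -1, 5)

Rotation matrix for 270° around z-axis:
cos(270°) = 0, sin(270°) = -1
R = [[0, 1, 0], [-1, 0, 0], [0, 0, 1]]
Apply to (1, -1, 5): R·[1, -1, 5]ᵀ = (-1, -1, 5)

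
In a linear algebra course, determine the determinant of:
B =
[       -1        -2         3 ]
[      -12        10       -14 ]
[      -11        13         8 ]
det(B) = -900

Expand along row 0 (cofactor expansion): det(B) = a*(e*i - f*h) - b*(d*i - f*g) + c*(d*h - e*g), where the 3×3 is [[a, b, c], [d, e, f], [g, h, i]].
Minor M_00 = (10)*(8) - (-14)*(13) = 80 + 182 = 262.
Minor M_01 = (-12)*(8) - (-14)*(-11) = -96 - 154 = -250.
Minor M_02 = (-12)*(13) - (10)*(-11) = -156 + 110 = -46.
det(B) = (-1)*(262) - (-2)*(-250) + (3)*(-46) = -262 - 500 - 138 = -900.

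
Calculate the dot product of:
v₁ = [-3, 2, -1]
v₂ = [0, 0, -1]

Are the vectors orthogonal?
1, No

The dot product is the sum of products of corresponding components.
v₁·v₂ = (-3)*(0) + (2)*(0) + (-1)*(-1) = 0 + 0 + 1 = 1.
Two vectors are orthogonal iff their dot product is 0; here the dot product is 1, so the vectors are not orthogonal.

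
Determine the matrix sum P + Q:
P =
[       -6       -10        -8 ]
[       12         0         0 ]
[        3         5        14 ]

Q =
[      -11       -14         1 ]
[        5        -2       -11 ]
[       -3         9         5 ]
P + Q =
[      -17       -24        -7 ]
[       17        -2       -11 ]
[        0        14        19 ]

Matrix addition is elementwise: (P+Q)[i][j] = P[i][j] + Q[i][j].
  (P+Q)[0][0] = (-6) + (-11) = -17
  (P+Q)[0][1] = (-10) + (-14) = -24
  (P+Q)[0][2] = (-8) + (1) = -7
  (P+Q)[1][0] = (12) + (5) = 17
  (P+Q)[1][1] = (0) + (-2) = -2
  (P+Q)[1][2] = (0) + (-11) = -11
  (P+Q)[2][0] = (3) + (-3) = 0
  (P+Q)[2][1] = (5) + (9) = 14
  (P+Q)[2][2] = (14) + (5) = 19
P + Q =
[      -17       -24        -7 ]
[       17        -2       -11 ]
[        0        14        19 ]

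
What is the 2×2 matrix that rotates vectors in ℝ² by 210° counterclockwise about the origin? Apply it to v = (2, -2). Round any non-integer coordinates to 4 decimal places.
R = [[-√3/2, 1/2], [-1/2, -√3/2]]; R·v = (-2.7321, 0.7321)

A counterclockwise rotation by angle θ in ℝ² has matrix R(θ) = [[cos θ, -sin θ], [sin θ, cos θ]].
For θ = 210°: cos θ = -√3/2, sin θ = -1/2.
R(210°) = [[-√3/2, 1/2], [-1/2, -√3/2]].
R·v = [-√3/2·2 + (1/2)·-2, -1/2·2 + -√3/2·-2] = (-2.7321, 0.7321).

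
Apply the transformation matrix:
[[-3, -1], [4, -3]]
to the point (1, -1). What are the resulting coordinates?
(-2, 7)

Matrix multiplication:
[[-3, -1], [4, -3]] × [1, -1]ᵀ
= [-3×1 + -1×-1, 4×1 + -3×-1]ᵀ
= [-2.0000, 7.0000]ᵀ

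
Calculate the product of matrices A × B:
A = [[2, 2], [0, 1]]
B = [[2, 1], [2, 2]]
[[8, 6], [2, 2]]

Matrix multiplication:
C[0][0] = 2×2 + 2×2 = 8
C[0][1] = 2×1 + 2×2 = 6
C[1][0] = 0×2 + 1×2 = 2
C[1][1] = 0×1 + 1×2 = 2
Result: [[8, 6], [2, 2]]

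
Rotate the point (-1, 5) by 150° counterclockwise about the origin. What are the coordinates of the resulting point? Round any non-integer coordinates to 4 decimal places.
(-1.6340, -4.8301)

Rotation matrix R(θ) = [[cos θ, -sin θ], [sin θ, cos θ]]; for θ = 150°:
R = [[-√3/2, -1/2], [1/2, -√3/2]]
Result: R × [-1, 5]ᵀ = [-√3/2·-1 + (-1/2)·5, 1/2·-1 + (-√3/2)·5]ᵀ = (-1.6340, -4.8301)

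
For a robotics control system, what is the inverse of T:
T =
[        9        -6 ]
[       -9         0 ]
det(T) = -54
T⁻¹ =
[        0      -1/9 ]
[     -1/6      -1/6 ]

For a 2×2 matrix T = [[a, b], [c, d]] with det(T) ≠ 0, T⁻¹ = (1/det(T)) * [[d, -b], [-c, a]].
det(T) = (9)*(0) - (-6)*(-9) = 0 - 54 = -54.
T⁻¹ = (1/-54) * [[0, 6], [9, 9]].
Dividing each entry by -54 and reducing:
T⁻¹ =
[        0      -1/9 ]
[     -1/6      -1/6 ]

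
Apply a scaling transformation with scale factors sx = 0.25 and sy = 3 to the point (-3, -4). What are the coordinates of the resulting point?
(-0.75, -12)

Scaling matrix:
[[0.25, 0], [0, 3]]
Result: (-3 × 0.25, -4 × 3) = (-0.75, -12)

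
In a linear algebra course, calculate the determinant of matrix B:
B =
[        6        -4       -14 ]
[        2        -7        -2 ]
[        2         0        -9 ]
det(B) = 126

Expand along row 0 (cofactor expansion): det(B) = a*(e*i - f*h) - b*(d*i - f*g) + c*(d*h - e*g), where the 3×3 is [[a, b, c], [d, e, f], [g, h, i]].
Minor M_00 = (-7)*(-9) - (-2)*(0) = 63 - 0 = 63.
Minor M_01 = (2)*(-9) - (-2)*(2) = -18 + 4 = -14.
Minor M_02 = (2)*(0) - (-7)*(2) = 0 + 14 = 14.
det(B) = (6)*(63) - (-4)*(-14) + (-14)*(14) = 378 - 56 - 196 = 126.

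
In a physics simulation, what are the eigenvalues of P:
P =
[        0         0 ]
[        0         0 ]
λ = 0, 0

Solve det(P - λI) = 0. For a 2×2 matrix the characteristic equation is λ² - (trace)λ + det = 0.
trace(P) = a + d = 0 + 0 = 0.
det(P) = a*d - b*c = (0)*(0) - (0)*(0) = 0 - 0 = 0.
Characteristic equation: λ² - (0)λ + (0) = 0.
Discriminant = (0)² - 4*(0) = 0 - 0 = 0.
λ = (0 ± √0) / 2 = (0 ± 0) / 2 = 0, 0.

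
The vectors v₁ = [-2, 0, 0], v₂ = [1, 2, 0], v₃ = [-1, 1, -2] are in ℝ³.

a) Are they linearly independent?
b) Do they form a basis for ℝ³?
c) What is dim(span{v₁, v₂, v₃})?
Yes independent, yes basis, dim = 3

Stack v₁, v₂, v₃ as rows of a 3×3 matrix.
[[-2, 0, 0]; [1, 2, 0]; [-1, 1, -2]] is already lower triangular with nonzero diagonal entries (-2, 2, -2), so its determinant is the product of the diagonal entries, det = (-2)·(2)·(-2) = 8 ≠ 0, and the rows are linearly independent.
Three linearly independent vectors in ℝ³ form a basis for ℝ³, so dim(span{v₁,v₂,v₃}) = 3.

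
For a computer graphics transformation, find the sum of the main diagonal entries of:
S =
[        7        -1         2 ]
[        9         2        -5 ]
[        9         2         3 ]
tr(S) = 7 + 2 + 3 = 12

The trace of a square matrix is the sum of its diagonal entries.
Diagonal entries of S: S[0][0] = 7, S[1][1] = 2, S[2][2] = 3.
tr(S) = 7 + 2 + 3 = 12.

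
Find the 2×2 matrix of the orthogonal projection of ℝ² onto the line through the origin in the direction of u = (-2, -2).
[[1/2, 1/2], [1/2, 1/2]]

The orthogonal projection onto the line spanned by a nonzero vector u = (a, b) has matrix P = (u uᵀ) / (uᵀ u) = (1/(a² + b²)) · [[a², ab], [ab, b²]].
Here u = (-2, -2), so a² + b² = 4 + 4 = 8.
P = (1/8) · [[4, 4], [4, 4]] = [[1/2, 1/2], [1/2, 1/2]].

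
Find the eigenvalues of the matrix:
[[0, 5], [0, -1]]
λ = -1 and λ = 0

Characteristic equation: det(A - λI) = 0
λ² - (trace)λ + (det) = 0
λ² - (-1)λ + (0) = 0
λ² + 1λ + 0 = 0
Solving: λ = -1, 0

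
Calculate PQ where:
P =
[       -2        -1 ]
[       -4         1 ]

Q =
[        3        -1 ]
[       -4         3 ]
PQ =
[       -2        -1 ]
[      -16         7 ]

Matrix multiplication: (PQ)[i][j] = sum over k of P[i][k] * Q[k][j].
  (PQ)[0][0] = (-2)*(3) + (-1)*(-4) = -2
  (PQ)[0][1] = (-2)*(-1) + (-1)*(3) = -1
  (PQ)[1][0] = (-4)*(3) + (1)*(-4) = -16
  (PQ)[1][1] = (-4)*(-1) + (1)*(3) = 7
PQ =
[       -2        -1 ]
[      -16         7 ]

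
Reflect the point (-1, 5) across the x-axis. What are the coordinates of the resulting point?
(-1, -5)

Reflection across x-axis: (-1, 5) → (-1, -5)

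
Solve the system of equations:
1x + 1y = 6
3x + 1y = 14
x = 4, y = 2

Use elimination (row reduction):
Equation 1: 1x + 1y = 6.
Equation 2: 3x + 1y = 14.
Multiply Eq1 by 3 and Eq2 by 1: 3x + 3y = 18;  3x + 1y = 14.
Subtract: (-2)y = -4, so y = 2.
Back-substitute into Eq1: 1x + 1*(2) = 6, so x = 4.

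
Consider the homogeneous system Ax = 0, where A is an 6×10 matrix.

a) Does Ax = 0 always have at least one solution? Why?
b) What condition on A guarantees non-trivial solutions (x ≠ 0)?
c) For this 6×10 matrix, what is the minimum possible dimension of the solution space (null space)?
a) Yes, x = 0 is always a solution. b) When A has linearly dependent columns (rank < n). c) Minimum nullity = 4.

a) x = 0 satisfies A·0 = 0, so the zero vector is always a solution.
b) Non-trivial solutions exist iff the columns of A are linearly dependent, equivalently rank(A) < n (the number of columns).
c) By rank-nullity, rank(A) + nullity(A) = n = 10. Since A has only 6 rows, rank(A) ≤ 6, so nullity(A) ≥ 10 - 6 = 4.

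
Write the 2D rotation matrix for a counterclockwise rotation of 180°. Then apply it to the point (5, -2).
R = [[-1, 0], [0, -1]]; R·(5, -2) = (-5, 2)

Rotation matrix formula: R(θ) = [[cos θ, -sin θ], [sin θ, cos θ]]
For θ = 180°:
cos(180°) = -1
sin(180°) = 0
R = [[-1, 0], [0, -1]]
Apply to (5, -2): [-1·5 + (0)·-2, 0·5 + -1·-2] = (-5, 2)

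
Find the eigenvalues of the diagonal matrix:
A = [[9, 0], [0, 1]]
λ₁ = 9, λ₂ = 1

The characteristic polynomial of A is det(A - λI) = (9 - λ)(1 - λ) = 0.
The roots are λ = 9 and λ = 1, so the eigenvalues are the diagonal entries.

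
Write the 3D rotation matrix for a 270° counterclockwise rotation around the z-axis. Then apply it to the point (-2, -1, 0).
R = [[0, 1, 0], [-1, 0, 0], [0, 0, 1]]; R·(-2, -1, 0) = (-1, 2, 0)

Rotation matrix for 270° around z-axis:
cos(270°) = 0, sin(270°) = -1
R = [[0, 1, 0], [-1, 0, 0], [0, 0, 1]]
Apply to (-2, -1, 0): R·[-2, -1, 0]ᵀ = (-1, 2, 0)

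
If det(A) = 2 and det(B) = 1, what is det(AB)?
2

Use the multiplicative property of determinants: det(AB) = det(A)*det(B).
det(AB) = (2)*(1) = 2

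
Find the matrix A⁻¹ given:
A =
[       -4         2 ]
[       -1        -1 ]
det(A) = 6
A⁻¹ =
[     -1/6      -1/3 ]
[      1/6      -2/3 ]

For a 2×2 matrix A = [[a, b], [c, d]] with det(A) ≠ 0, A⁻¹ = (1/det(A)) * [[d, -b], [-c, a]].
det(A) = (-4)*(-1) - (2)*(-1) = 4 + 2 = 6.
A⁻¹ = (1/6) * [[-1, -2], [1, -4]].
Dividing each entry by 6 and reducing:
A⁻¹ =
[     -1/6      -1/3 ]
[      1/6      -2/3 ]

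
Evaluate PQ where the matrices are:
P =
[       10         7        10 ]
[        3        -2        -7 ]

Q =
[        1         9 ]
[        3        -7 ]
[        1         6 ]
PQ =
[       41       101 ]
[      -10        -1 ]

Matrix multiplication: (PQ)[i][j] = sum over k of P[i][k] * Q[k][j].
  (PQ)[0][0] = (10)*(1) + (7)*(3) + (10)*(1) = 41
  (PQ)[0][1] = (10)*(9) + (7)*(-7) + (10)*(6) = 101
  (PQ)[1][0] = (3)*(1) + (-2)*(3) + (-7)*(1) = -10
  (PQ)[1][1] = (3)*(9) + (-2)*(-7) + (-7)*(6) = -1
PQ =
[       41       101 ]
[      -10        -1 ]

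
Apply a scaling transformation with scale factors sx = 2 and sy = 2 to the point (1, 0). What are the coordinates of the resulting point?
(2, 0)

Scaling matrix:
[[2, 0], [0, 2]]
Result: (1 × 2, 0 × 2) = (2, 0)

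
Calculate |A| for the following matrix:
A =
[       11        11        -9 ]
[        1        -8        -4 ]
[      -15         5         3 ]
det(A) = 1618

Expand along row 0 (cofactor expansion): det(A) = a*(e*i - f*h) - b*(d*i - f*g) + c*(d*h - e*g), where the 3×3 is [[a, b, c], [d, e, f], [g, h, i]].
Minor M_00 = (-8)*(3) - (-4)*(5) = -24 + 20 = -4.
Minor M_01 = (1)*(3) - (-4)*(-15) = 3 - 60 = -57.
Minor M_02 = (1)*(5) - (-8)*(-15) = 5 - 120 = -115.
det(A) = (11)*(-4) - (11)*(-57) + (-9)*(-115) = -44 + 627 + 1035 = 1618.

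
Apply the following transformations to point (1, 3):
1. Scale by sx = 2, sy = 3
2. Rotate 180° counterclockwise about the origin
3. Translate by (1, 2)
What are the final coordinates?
(-1, -7)

Step 1: Scale → (2, 9)
Step 2: Rotate 180° → (-2, -9)
Step 3: Translate → (-1, -7)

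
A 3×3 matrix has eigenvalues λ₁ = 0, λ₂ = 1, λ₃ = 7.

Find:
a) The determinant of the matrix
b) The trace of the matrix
det = 0, trace = 8

Two standard eigenvalue identities:
- det(A) equals the product of the eigenvalues (counted with multiplicity).
- trace(A) equals the sum of the eigenvalues.
det(A) = (0)*(1)*(7) = 0.
trace(A) = 0 + 1 + 7 = 8.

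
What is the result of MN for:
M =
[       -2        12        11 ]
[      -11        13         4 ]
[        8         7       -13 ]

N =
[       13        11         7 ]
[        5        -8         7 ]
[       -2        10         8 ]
MN =
[       12        -8       158 ]
[      -86      -185        46 ]
[      165       -98         1 ]

Matrix multiplication: (MN)[i][j] = sum over k of M[i][k] * N[k][j].
  (MN)[0][0] = (-2)*(13) + (12)*(5) + (11)*(-2) = 12
  (MN)[0][1] = (-2)*(11) + (12)*(-8) + (11)*(10) = -8
  (MN)[0][2] = (-2)*(7) + (12)*(7) + (11)*(8) = 158
  (MN)[1][0] = (-11)*(13) + (13)*(5) + (4)*(-2) = -86
  (MN)[1][1] = (-11)*(11) + (13)*(-8) + (4)*(10) = -185
  (MN)[1][2] = (-11)*(7) + (13)*(7) + (4)*(8) = 46
  (MN)[2][0] = (8)*(13) + (7)*(5) + (-13)*(-2) = 165
  (MN)[2][1] = (8)*(11) + (7)*(-8) + (-13)*(10) = -98
  (MN)[2][2] = (8)*(7) + (7)*(7) + (-13)*(8) = 1
MN =
[       12        -8       158 ]
[      -86      -185        46 ]
[      165       -98         1 ]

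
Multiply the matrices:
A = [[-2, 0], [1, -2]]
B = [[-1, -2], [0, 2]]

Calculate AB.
[[2, 4], [-1, -6]]

Each entry (i,j) of AB = sum over k of A[i][k]*B[k][j].
(AB)[0][0] = (-2)*(-1) + (0)*(0) = 2
(AB)[0][1] = (-2)*(-2) + (0)*(2) = 4
(AB)[1][0] = (1)*(-1) + (-2)*(0) = -1
(AB)[1][1] = (1)*(-2) + (-2)*(2) = -6
AB = [[2, 4], [-1, -6]]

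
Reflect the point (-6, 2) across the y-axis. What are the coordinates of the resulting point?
(6, 2)

Reflection across y-axis: (-6, 2) → (6, 2)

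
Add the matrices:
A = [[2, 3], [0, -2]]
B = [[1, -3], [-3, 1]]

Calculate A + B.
[[3, 0], [-3, -1]]

Add corresponding elements:
(2)+(1)=3
(3)+(-3)=0
(0)+(-3)=-3
(-2)+(1)=-1
A + B = [[3, 0], [-3, -1]]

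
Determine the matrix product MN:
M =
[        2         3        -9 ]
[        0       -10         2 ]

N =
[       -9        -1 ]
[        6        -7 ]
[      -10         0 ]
MN =
[       90       -23 ]
[      -80        70 ]

Matrix multiplication: (MN)[i][j] = sum over k of M[i][k] * N[k][j].
  (MN)[0][0] = (2)*(-9) + (3)*(6) + (-9)*(-10) = 90
  (MN)[0][1] = (2)*(-1) + (3)*(-7) + (-9)*(0) = -23
  (MN)[1][0] = (0)*(-9) + (-10)*(6) + (2)*(-10) = -80
  (MN)[1][1] = (0)*(-1) + (-10)*(-7) + (2)*(0) = 70
MN =
[       90       -23 ]
[      -80        70 ]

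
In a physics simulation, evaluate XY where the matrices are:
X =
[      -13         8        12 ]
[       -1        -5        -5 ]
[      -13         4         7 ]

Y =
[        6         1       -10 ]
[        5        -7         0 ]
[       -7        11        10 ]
XY =
[     -122        63       250 ]
[        4       -21       -40 ]
[     -107        36       200 ]

Matrix multiplication: (XY)[i][j] = sum over k of X[i][k] * Y[k][j].
  (XY)[0][0] = (-13)*(6) + (8)*(5) + (12)*(-7) = -122
  (XY)[0][1] = (-13)*(1) + (8)*(-7) + (12)*(11) = 63
  (XY)[0][2] = (-13)*(-10) + (8)*(0) + (12)*(10) = 250
  (XY)[1][0] = (-1)*(6) + (-5)*(5) + (-5)*(-7) = 4
  (XY)[1][1] = (-1)*(1) + (-5)*(-7) + (-5)*(11) = -21
  (XY)[1][2] = (-1)*(-10) + (-5)*(0) + (-5)*(10) = -40
  (XY)[2][0] = (-13)*(6) + (4)*(5) + (7)*(-7) = -107
  (XY)[2][1] = (-13)*(1) + (4)*(-7) + (7)*(11) = 36
  (XY)[2][2] = (-13)*(-10) + (4)*(0) + (7)*(10) = 200
XY =
[     -122        63       250 ]
[        4       -21       -40 ]
[     -107        36       200 ]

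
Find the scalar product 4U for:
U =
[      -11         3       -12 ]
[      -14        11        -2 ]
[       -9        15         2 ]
4U =
[      -44        12       -48 ]
[      -56        44        -8 ]
[      -36        60         8 ]

Scalar multiplication is elementwise: (4U)[i][j] = 4 * U[i][j].
  (4U)[0][0] = 4 * (-11) = -44
  (4U)[0][1] = 4 * (3) = 12
  (4U)[0][2] = 4 * (-12) = -48
  (4U)[1][0] = 4 * (-14) = -56
  (4U)[1][1] = 4 * (11) = 44
  (4U)[1][2] = 4 * (-2) = -8
  (4U)[2][0] = 4 * (-9) = -36
  (4U)[2][1] = 4 * (15) = 60
  (4U)[2][2] = 4 * (2) = 8
4U =
[      -44        12       -48 ]
[      -56        44        -8 ]
[      -36        60         8 ]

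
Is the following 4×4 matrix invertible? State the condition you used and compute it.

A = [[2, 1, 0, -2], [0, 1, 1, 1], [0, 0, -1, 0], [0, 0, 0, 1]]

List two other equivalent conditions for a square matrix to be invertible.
Yes, invertible; det(A) = -2 ≠ 0. Equivalent conditions: rank(A) = 4; Ax = 0 has only the trivial solution; 0 is not an eigenvalue; the columns of A are linearly independent.

To check invertibility, compute det(A).
The given matrix is triangular, so det(A) equals the product of its diagonal entries = -2 ≠ 0.
Since det(A) ≠ 0, A is invertible.
Equivalent conditions for a square matrix A to be invertible:
- rank(A) = 4 (full rank).
- The homogeneous system Ax = 0 has only the trivial solution x = 0.
- 0 is not an eigenvalue of A.
- The columns (equivalently rows) of A are linearly independent.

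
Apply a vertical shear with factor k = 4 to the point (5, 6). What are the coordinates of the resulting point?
(5, 26)

Shear matrix for vertical shear with factor k = 4:
[[1, 0], [4, 1]]
Result: (5, 6) → (5, 26)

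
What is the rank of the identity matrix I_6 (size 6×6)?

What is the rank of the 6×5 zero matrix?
rank(I_6) = 6, rank(0) = 0

The identity I_6 has 6 columns that are the standard basis vectors e_1, …, e_6. These are linearly independent, so all 6 columns are pivots and rank(I_6) = 6.
The 6×5 zero matrix has every entry zero, so every row is the zero row and there are no pivots; rank(0) = 0.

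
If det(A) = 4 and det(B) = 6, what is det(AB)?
24

Use the multiplicative property of determinants: det(AB) = det(A)*det(B).
det(AB) = (4)*(6) = 24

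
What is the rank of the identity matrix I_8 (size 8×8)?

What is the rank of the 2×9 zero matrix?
rank(I_8) = 8, rank(0) = 0

The identity I_8 has 8 columns that are the standard basis vectors e_1, …, e_8. These are linearly independent, so all 8 columns are pivots and rank(I_8) = 8.
The 2×9 zero matrix has every entry zero, so every row is the zero row and there are no pivots; rank(0) = 0.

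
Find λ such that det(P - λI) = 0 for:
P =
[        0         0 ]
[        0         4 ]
λ = 0, 4

Solve det(P - λI) = 0. For a 2×2 matrix the characteristic equation is λ² - (trace)λ + det = 0.
trace(P) = a + d = 0 + 4 = 4.
det(P) = a*d - b*c = (0)*(4) - (0)*(0) = 0 - 0 = 0.
Characteristic equation: λ² - (4)λ + (0) = 0.
Discriminant = (4)² - 4*(0) = 16 - 0 = 16.
λ = (4 ± √16) / 2 = (4 ± 4) / 2 = 0, 4.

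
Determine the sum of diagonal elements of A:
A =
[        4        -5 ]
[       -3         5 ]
tr(A) = 4 + 5 = 9

The trace of a square matrix is the sum of its diagonal entries.
Diagonal entries of A: A[0][0] = 4, A[1][1] = 5.
tr(A) = 4 + 5 = 9.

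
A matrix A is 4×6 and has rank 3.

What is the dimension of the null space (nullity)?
3

The rank-nullity theorem for an m×n matrix states:
rank(A) + nullity(A) = n (the number of columns).
Here n = 6 and rank(A) = 3, so nullity(A) = 6 - 3 = 3.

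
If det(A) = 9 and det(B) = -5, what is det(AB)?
-45

Use the multiplicative property of determinants: det(AB) = det(A)*det(B).
det(AB) = (9)*(-5) = -45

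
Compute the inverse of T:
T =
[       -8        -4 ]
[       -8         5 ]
det(T) = -72
T⁻¹ =
[    -5/72     -1/18 ]
[     -1/9       1/9 ]

For a 2×2 matrix T = [[a, b], [c, d]] with det(T) ≠ 0, T⁻¹ = (1/det(T)) * [[d, -b], [-c, a]].
det(T) = (-8)*(5) - (-4)*(-8) = -40 - 32 = -72.
T⁻¹ = (1/-72) * [[5, 4], [8, -8]].
Dividing each entry by -72 and reducing:
T⁻¹ =
[    -5/72     -1/18 ]
[     -1/9       1/9 ]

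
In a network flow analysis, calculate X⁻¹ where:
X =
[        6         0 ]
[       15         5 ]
det(X) = 30
X⁻¹ =
[      1/6         0 ]
[     -1/2       1/5 ]

For a 2×2 matrix X = [[a, b], [c, d]] with det(X) ≠ 0, X⁻¹ = (1/det(X)) * [[d, -b], [-c, a]].
det(X) = (6)*(5) - (0)*(15) = 30 - 0 = 30.
X⁻¹ = (1/30) * [[5, 0], [-15, 6]].
Dividing each entry by 30 and reducing:
X⁻¹ =
[      1/6         0 ]
[     -1/2       1/5 ]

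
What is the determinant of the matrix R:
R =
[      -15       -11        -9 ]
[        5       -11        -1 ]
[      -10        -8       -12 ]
det(R) = -1280

Expand along row 0 (cofactor expansion): det(R) = a*(e*i - f*h) - b*(d*i - f*g) + c*(d*h - e*g), where the 3×3 is [[a, b, c], [d, e, f], [g, h, i]].
Minor M_00 = (-11)*(-12) - (-1)*(-8) = 132 - 8 = 124.
Minor M_01 = (5)*(-12) - (-1)*(-10) = -60 - 10 = -70.
Minor M_02 = (5)*(-8) - (-11)*(-10) = -40 - 110 = -150.
det(R) = (-15)*(124) - (-11)*(-70) + (-9)*(-150) = -1860 - 770 + 1350 = -1280.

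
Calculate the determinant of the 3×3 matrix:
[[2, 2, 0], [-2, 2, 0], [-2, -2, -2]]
-16

Expansion along first row:
det = 2·det([[2,0],[-2,-2]]) - 2·det([[-2,0],[-2,-2]]) + 0·det([[-2,2],[-2,-2]])
    = 2·(2·-2 - 0·-2) - 2·(-2·-2 - 0·-2) + 0·(-2·-2 - 2·-2)
    = 2·-4 - 2·4 + 0·8
    = -8 + -8 + 0 = -16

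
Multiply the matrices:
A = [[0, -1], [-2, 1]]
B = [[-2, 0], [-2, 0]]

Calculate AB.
[[2, 0], [2, 0]]

Each entry (i,j) of AB = sum over k of A[i][k]*B[k][j].
(AB)[0][0] = (0)*(-2) + (-1)*(-2) = 2
(AB)[0][1] = (0)*(0) + (-1)*(0) = 0
(AB)[1][0] = (-2)*(-2) + (1)*(-2) = 2
(AB)[1][1] = (-2)*(0) + (1)*(0) = 0
AB = [[2, 0], [2, 0]]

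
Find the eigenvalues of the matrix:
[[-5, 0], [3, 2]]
λ = -5 and λ = 2

Characteristic equation: det(A - λI) = 0
λ² - (trace)λ + (det) = 0
λ² - (-3)λ + (-10) = 0
λ² + 3λ - 10 = 0
Solving: λ = -5, 2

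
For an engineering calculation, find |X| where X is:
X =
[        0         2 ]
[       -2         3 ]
det(X) = 4

For a 2×2 matrix [[a, b], [c, d]], det = a*d - b*c.
det(X) = (0)*(3) - (2)*(-2) = 0 + 4 = 4.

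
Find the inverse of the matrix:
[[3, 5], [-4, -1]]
[[-1/17, -5/17], [4/17, 3/17]]

For [[a,b],[c,d]], inverse = (1/det)·[[d,-b],[-c,a]]
det = 3·-1 - 5·-4 = 17
Inverse = (1/17)·[[-1, -5], [4, 3]]
        = [[-1/17, -5/17], [4/17, 3/17]]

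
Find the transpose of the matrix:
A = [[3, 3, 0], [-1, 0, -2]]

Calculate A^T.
[[3, -1], [3, 0], [0, -2]]

The transpose sends entry (i,j) to (j,i); rows become columns.
Row 0 of A: [3, 3, 0] -> column 0 of A^T.
Row 1 of A: [-1, 0, -2] -> column 1 of A^T.
A^T = [[3, -1], [3, 0], [0, -2]]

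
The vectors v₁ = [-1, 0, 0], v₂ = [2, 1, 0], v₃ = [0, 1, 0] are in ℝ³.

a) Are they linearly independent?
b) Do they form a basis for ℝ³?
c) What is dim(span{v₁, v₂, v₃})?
Not independent, not a basis, dim(span) = 2

Check whether v₃ can be written as a linear combination of v₁ and v₂.
v₃ = (2)·v₁ + (1)·v₂ = [0, 1, 0], so the three vectors are linearly dependent.
Thus they do not form a basis for ℝ³, and dim(span{v₁, v₂, v₃}) = 2 (spanned by v₁ and v₂).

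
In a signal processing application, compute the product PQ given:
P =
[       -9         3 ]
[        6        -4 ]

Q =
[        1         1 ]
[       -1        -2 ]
PQ =
[      -12       -15 ]
[       10        14 ]

Matrix multiplication: (PQ)[i][j] = sum over k of P[i][k] * Q[k][j].
  (PQ)[0][0] = (-9)*(1) + (3)*(-1) = -12
  (PQ)[0][1] = (-9)*(1) + (3)*(-2) = -15
  (PQ)[1][0] = (6)*(1) + (-4)*(-1) = 10
  (PQ)[1][1] = (6)*(1) + (-4)*(-2) = 14
PQ =
[      -12       -15 ]
[       10        14 ]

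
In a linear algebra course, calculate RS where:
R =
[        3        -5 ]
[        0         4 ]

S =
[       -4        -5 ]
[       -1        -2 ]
RS =
[       -7        -5 ]
[       -4        -8 ]

Matrix multiplication: (RS)[i][j] = sum over k of R[i][k] * S[k][j].
  (RS)[0][0] = (3)*(-4) + (-5)*(-1) = -7
  (RS)[0][1] = (3)*(-5) + (-5)*(-2) = -5
  (RS)[1][0] = (0)*(-4) + (4)*(-1) = -4
  (RS)[1][1] = (0)*(-5) + (4)*(-2) = -8
RS =
[       -7        -5 ]
[       -4        -8 ]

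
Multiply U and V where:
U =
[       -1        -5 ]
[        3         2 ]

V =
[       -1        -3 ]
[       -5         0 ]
UV =
[       26         3 ]
[      -13        -9 ]

Matrix multiplication: (UV)[i][j] = sum over k of U[i][k] * V[k][j].
  (UV)[0][0] = (-1)*(-1) + (-5)*(-5) = 26
  (UV)[0][1] = (-1)*(-3) + (-5)*(0) = 3
  (UV)[1][0] = (3)*(-1) + (2)*(-5) = -13
  (UV)[1][1] = (3)*(-3) + (2)*(0) = -9
UV =
[       26         3 ]
[      -13        -9 ]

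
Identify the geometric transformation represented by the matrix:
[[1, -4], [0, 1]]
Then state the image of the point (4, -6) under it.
horizontal shear with factor -4; image of (4, -6) is (28, -6)

The matrix [[1, k], [0, 1]] sends (x, y) to (x + -4y, y), leaving the y-coordinate fixed: a horizontal shear.
The matrix [[1, -4], [0, 1]] represents: horizontal shear with factor -4.
Applying it to (4, -6): [1·4 + -4·-6, 0·4 + 1·-6] = (28, -6).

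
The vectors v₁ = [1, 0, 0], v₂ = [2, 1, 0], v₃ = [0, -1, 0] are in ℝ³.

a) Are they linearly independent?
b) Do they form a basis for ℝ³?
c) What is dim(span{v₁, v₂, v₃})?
Not independent, not a basis, dim(span) = 2

Check whether v₃ can be written as a linear combination of v₁ and v₂.
v₃ = (2)·v₁ + (-1)·v₂ = [0, -1, 0], so the three vectors are linearly dependent.
Thus they do not form a basis for ℝ³, and dim(span{v₁, v₂, v₃}) = 2 (spanned by v₁ and v₂).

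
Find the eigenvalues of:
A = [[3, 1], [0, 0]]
λ = 0, 3

Solve det(A - λI) = 0. For a 2×2 matrix this is λ² - (trace)λ + det = 0.
trace(A) = 3 + 0 = 3.
det(A) = (3)*(0) - (1)*(0) = 0 - 0 = 0.
Characteristic equation: λ² - (3)λ + (0) = 0.
Discriminant: (3)² - 4*(0) = 9 - 0 = 9.
Roots: λ = (3 ± √9) / 2 = 0, 3.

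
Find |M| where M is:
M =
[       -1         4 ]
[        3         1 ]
det(M) = -13

For a 2×2 matrix [[a, b], [c, d]], det = a*d - b*c.
det(M) = (-1)*(1) - (4)*(3) = -1 - 12 = -13.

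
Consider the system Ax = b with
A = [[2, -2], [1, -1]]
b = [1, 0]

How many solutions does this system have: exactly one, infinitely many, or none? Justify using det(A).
No solution

det(A) = (2)*(-1) - (-2)*(1) = 0, so A is singular.
The column space of A is span(column 1) = span([2, 1]).
b = [1, 0] is not a scalar multiple of column 1, so b ∉ column space and the system is inconsistent — no solution.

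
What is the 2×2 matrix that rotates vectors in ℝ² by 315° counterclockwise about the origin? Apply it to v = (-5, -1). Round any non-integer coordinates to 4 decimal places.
R = [[√2/2, √2/2], [-√2/2, √2/2]]; R·v = (-4.2426, 2.8284)

A counterclockwise rotation by angle θ in ℝ² has matrix R(θ) = [[cos θ, -sin θ], [sin θ, cos θ]].
For θ = 315°: cos θ = √2/2, sin θ = -√2/2.
R(315°) = [[√2/2, √2/2], [-√2/2, √2/2]].
R·v = [√2/2·-5 + (√2/2)·-1, -√2/2·-5 + √2/2·-1] = (-4.2426, 2.8284).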